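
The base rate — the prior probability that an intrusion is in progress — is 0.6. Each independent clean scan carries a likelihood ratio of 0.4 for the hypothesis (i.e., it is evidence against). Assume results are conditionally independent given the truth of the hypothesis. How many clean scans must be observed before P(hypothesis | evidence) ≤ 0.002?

8

Prior odds: 0.6 ÷ 0.4 = 1.5.
Likelihood ratio per clean scan = 0.4.
Target odds: 0.002 ÷ 0.998 = 1/499.
Need 1.5 × 0.4ⁿ ≤ 1/499, i.e. 0.4ⁿ ≤ 2/1497.
0.4⁷ = 128/78125 is still above 2/1497 but 0.4⁸ = 256/390625 is at or below it, so n = 8.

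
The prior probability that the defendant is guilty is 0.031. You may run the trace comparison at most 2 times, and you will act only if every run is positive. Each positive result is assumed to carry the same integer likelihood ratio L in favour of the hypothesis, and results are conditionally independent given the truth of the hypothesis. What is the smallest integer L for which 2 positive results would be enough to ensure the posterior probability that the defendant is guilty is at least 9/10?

17

Prior odds = 0.031/0.969 = 31/969.
Target odds = 0.9/0.1 = 9.
Need L² ≥ 9 ÷ (31/969) = 8721/31.
16² = 256 < 8721/31 ≤ 289 = 17², so L = 17.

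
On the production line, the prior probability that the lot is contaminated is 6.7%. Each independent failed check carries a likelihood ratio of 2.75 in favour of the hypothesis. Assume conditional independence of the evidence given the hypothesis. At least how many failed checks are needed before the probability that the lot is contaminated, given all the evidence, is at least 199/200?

8

Prior odds = 0.067/0.933 = 67/933.
Likelihood ratio per failed check = 2.75.
Target odds: 0.995 ÷ 0.005 = 199.
Need (67/933) × 2.75ⁿ ≥ 199, i.e. 2.75ⁿ ≥ 185667/67.
2.75⁷ = 19487171/16384 falls short of 185667/67 but 2.75⁸ = 214358881/65536 reaches it, so n = 8.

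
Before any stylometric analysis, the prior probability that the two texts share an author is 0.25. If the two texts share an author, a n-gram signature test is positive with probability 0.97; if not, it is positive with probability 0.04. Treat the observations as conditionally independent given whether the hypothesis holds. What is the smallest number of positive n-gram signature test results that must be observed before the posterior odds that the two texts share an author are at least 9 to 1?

2

Prior odds = 0.25/0.75 = 1/3.
Likelihood ratio of a positive = 0.97/0.04 = 24.25.
Target odds = 9.
Require 24.25ⁿ ≥ 9 ÷ (1/3) = 27.
24.25¹ = 24.25 falls short of 27 but 24.25² = 588.0625 reaches it, so n = 2.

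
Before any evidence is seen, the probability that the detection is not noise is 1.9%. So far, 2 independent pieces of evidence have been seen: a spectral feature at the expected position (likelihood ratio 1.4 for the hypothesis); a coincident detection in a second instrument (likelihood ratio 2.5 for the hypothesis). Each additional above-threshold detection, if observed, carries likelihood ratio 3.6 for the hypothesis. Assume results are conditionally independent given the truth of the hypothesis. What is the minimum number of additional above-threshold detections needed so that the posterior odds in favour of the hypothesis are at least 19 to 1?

5

Prior odds = 0.019/0.981 = 19/981.
Combined Bayes factor of the evidence already in hand = 1.4 × 2.5 = 3.5.
Odds after that evidence = (19/981) × 3.5 = 133/1962.
Target odds = 19.
Need 3.6ⁿ ≥ 19 ÷ (133/1962) = 1962/7.
3.6⁴ = 167.9616 falls short of 1962/7 but 3.6⁵ = 604.66176 reaches it, so n = 5.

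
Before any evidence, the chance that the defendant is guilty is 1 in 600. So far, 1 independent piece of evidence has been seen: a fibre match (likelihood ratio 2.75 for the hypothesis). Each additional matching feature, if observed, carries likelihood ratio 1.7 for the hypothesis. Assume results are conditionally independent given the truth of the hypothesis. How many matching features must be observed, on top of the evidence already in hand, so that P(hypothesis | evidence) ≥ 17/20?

14

Prior odds = (1/600)/(599/600) = 1/599.
Bayes factor of the evidence already in hand = 2.75.
Odds after that evidence = (1/599) × 2.75 = 11/2396.
Target odds = 0.85/0.15 = 17/3.
Need 1.7ⁿ ≥ 17/3 ÷ (11/2396) = 40732/33.
1.7¹³ ≈990.458 falls short of 40732/33 but 1.7¹⁴ ≈1683.78 reaches it, so n = 14.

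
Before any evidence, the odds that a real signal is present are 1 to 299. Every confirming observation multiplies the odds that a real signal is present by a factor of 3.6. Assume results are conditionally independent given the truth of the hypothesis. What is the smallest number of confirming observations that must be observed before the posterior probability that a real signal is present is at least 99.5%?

Prior odds = 1/299.
Likelihood ratio per confirming observation = 3.6.
Target posterior odds = 0.995/0.005 = 199.
Need (1/299) × 3.6ⁿ ≥ 199, i.e. 3.6ⁿ ≥ 59501.
3.6⁸ ≈28211.1 falls short of 59501 but 3.6⁹ ≈101560 reaches it, so n = 9.

9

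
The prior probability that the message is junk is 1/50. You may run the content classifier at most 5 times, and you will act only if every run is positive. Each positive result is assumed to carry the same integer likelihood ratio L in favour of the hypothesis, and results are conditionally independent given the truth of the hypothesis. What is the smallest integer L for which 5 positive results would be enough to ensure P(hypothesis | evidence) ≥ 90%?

Prior odds = 0.02/0.98 = 1/49.
Target odds = 0.9/0.1 = 9.
Need L⁵ ≥ 9 ÷ (1/49) = 441.
3⁵ = 243 < 441 ≤ 1024 = 4⁵, so L = 4.

4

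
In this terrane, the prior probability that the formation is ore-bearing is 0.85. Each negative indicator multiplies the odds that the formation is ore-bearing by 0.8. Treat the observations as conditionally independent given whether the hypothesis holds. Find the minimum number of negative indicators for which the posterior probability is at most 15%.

Prior odds: 0.85 ÷ 0.15 = 17/3.
Likelihood ratio per negative indicator = 0.8.
Target odds: 0.15 ÷ 0.85 = 3/17.
Require 0.8ⁿ ≤ 3/17 ÷ (17/3) = 9/289.
0.8¹⁵ ≈0.0351844 is still above 9/289 but 0.8¹⁶ ≈0.0281475 is at or below it, so n = 16.

16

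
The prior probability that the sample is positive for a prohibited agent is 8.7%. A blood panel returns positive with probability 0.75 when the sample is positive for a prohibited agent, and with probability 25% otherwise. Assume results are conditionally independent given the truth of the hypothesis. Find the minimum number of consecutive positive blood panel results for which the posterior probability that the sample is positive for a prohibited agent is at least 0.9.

Prior odds: 0.087 ÷ 0.913 = 87/913.
Likelihood ratio of a positive result = 0.75/0.25 = 3.
Target posterior odds = 0.9/0.1 = 9.
Need (87/913) × 3ⁿ ≥ 9, i.e. 3ⁿ ≥ 2739/29.
3⁴ = 81 falls short of 2739/29 but 3⁵ = 243 reaches it, so n = 5.

5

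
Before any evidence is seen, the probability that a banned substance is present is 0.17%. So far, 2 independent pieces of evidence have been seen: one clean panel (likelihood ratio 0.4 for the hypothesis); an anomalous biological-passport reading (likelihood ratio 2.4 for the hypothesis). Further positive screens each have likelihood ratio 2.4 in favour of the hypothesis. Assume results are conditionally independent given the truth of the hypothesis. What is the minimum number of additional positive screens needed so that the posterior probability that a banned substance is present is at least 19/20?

11

Prior odds = 0.0017/0.9983 = 17/9983.
Combined Bayes factor of the evidence already in hand = 0.4 × 2.4 = 0.96.
Odds after that evidence = (17/9983) × 0.96 = 408/249575.
Target odds = 0.95/0.05 = 19.
Need 2.4ⁿ ≥ 19 ÷ (408/249575) = 4741925/408.
2.4¹⁰ ≈6340.34 falls short of 4741925/408 but 2.4¹¹ ≈15216.8 reaches it, so n = 11.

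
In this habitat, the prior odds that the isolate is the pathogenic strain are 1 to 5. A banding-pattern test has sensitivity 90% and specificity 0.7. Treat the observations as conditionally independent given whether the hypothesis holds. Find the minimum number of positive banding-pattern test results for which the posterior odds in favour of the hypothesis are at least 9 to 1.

Prior odds = 0.2.
False-positive rate = 1 − 0.7 = 0.3; likelihood ratio of a positive = 0.9/0.3 = 3.
Target odds = 9.
Need 0.2 × 3ⁿ ≥ 9, i.e. 3ⁿ ≥ 45.
3³ = 27 falls short of 45 but 3⁴ = 81 reaches it, so n = 4.

4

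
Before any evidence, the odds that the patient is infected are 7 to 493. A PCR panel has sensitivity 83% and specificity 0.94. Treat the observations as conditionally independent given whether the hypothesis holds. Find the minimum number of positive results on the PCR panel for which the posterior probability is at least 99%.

Prior odds = 7/493.
False-positive rate = 1 − 0.94 = 0.06; likelihood ratio of a positive = 0.83/0.06 = 83/6.
Target posterior odds = 0.99/0.01 = 99.
Need (7/493) × (83/6)ⁿ ≥ 99, i.e. (83/6)ⁿ ≥ 48807/7.
(83/6)³ = 571787/216 falls short of 48807/7 but (83/6)⁴ = 47458321/1296 reaches it, so n = 4.

4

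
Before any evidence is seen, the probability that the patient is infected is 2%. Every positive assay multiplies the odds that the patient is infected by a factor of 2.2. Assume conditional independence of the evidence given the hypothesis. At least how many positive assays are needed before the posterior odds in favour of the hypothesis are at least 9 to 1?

Prior odds: 0.02 ÷ 0.98 = 1/49.
Likelihood ratio per positive assay = 2.2.
Target odds = 9.
Need (1/49) × 2.2ⁿ ≥ 9, i.e. 2.2ⁿ ≥ 441.
2.2⁷ = 19487171/78125 falls short of 441 but 2.2⁸ = 214358881/390625 reaches it, so n = 8.

8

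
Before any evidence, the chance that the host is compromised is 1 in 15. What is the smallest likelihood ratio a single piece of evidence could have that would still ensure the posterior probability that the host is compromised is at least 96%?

336

Prior odds = (1/15)/(14/15) = 1/14.
Target odds = 0.96/0.04 = 24.
Required Bayes factor = 24 ÷ (1/14) = 336.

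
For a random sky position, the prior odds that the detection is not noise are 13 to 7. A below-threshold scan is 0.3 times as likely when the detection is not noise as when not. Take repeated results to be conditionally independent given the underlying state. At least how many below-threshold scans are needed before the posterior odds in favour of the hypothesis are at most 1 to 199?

Prior odds = 13/7.
Likelihood ratio per below-threshold scan = 0.3.
Target odds = 1/199.
Require 0.3ⁿ ≤ 1/199 ÷ (13/7) = 7/2587.
0.3⁴ = 0.0081 is still above 7/2587 but 0.3⁵ = 243/100000 is at or below it, so n = 5.

5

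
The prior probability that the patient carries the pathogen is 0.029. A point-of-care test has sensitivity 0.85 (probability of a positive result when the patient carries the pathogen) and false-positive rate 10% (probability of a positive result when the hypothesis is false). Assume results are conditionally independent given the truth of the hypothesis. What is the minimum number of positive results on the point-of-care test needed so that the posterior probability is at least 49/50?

Prior odds: 0.029 ÷ 0.971 = 29/971.
Likelihood ratio of a positive result = 0.85/0.1 = 8.5.
Target odds: 0.98 ÷ 0.02 = 49.
Need (29/971) × 8.5ⁿ ≥ 49, i.e. 8.5ⁿ ≥ 47579/29.
8.5³ = 614.125 falls short of 47579/29 but 8.5⁴ = 5220.0625 reaches it, so n = 4.

4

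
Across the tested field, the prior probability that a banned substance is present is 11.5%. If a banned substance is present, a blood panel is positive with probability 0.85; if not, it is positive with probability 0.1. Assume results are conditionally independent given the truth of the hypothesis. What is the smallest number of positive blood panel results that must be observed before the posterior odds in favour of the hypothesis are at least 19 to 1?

Prior odds: 0.115 ÷ 0.885 = 23/177.
Likelihood ratio of a positive = 0.85/0.1 = 8.5.
Target odds = 19.
Require 8.5ⁿ ≥ 19 ÷ (23/177) = 3363/23.
8.5² = 72.25 falls short of 3363/23 but 8.5³ = 614.125 reaches it, so n = 3.

3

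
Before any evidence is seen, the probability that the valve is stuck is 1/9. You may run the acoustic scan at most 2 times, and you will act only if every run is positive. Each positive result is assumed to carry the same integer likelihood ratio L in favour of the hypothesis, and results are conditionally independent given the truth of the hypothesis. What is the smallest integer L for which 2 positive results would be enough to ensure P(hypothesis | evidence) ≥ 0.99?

29

Prior odds = (1/9)/(8/9) = 0.125.
Target odds = 0.99/0.01 = 99.
Need L² ≥ 99 ÷ 0.125 = 792.
28² = 784 < 792 ≤ 841 = 29², so L = 29.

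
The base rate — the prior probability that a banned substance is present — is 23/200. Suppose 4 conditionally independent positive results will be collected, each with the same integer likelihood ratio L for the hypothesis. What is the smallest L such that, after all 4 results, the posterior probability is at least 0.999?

10

Prior odds = 0.115/0.885 = 23/177.
Target odds = 0.999/0.001 = 999.
Need L⁴ ≥ 999 ÷ (23/177) = 176823/23.
9⁴ = 6561 < 176823/23 ≤ 10000 = 10⁴, so L = 10.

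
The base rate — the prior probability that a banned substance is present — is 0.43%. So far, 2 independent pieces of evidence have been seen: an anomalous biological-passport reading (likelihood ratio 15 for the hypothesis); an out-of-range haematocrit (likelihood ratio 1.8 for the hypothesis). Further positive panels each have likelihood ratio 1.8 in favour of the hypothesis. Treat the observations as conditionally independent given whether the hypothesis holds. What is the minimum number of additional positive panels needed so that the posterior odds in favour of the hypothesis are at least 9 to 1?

8

Prior odds = 0.0043/0.9957 = 43/9957.
Combined Bayes factor of the evidence already in hand = 15 × 1.8 = 27.
Odds after that evidence = (43/9957) × 27 = 387/3319.
Target odds = 9.
Need 1.8ⁿ ≥ 9 ÷ (387/3319) = 3319/43.
1.8⁷ = 4782969/78125 falls short of 3319/43 but 1.8⁸ = 43046721/390625 reaches it, so n = 8.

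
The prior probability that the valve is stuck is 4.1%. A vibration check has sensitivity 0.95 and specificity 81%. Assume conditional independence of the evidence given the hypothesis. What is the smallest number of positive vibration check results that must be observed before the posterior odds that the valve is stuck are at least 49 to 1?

Prior odds: 0.041 ÷ 0.959 = 41/959.
False-positive rate = 1 − 0.81 = 0.19; likelihood ratio of a positive = 0.95/0.19 = 5.
Target odds = 49.
Need (41/959) × 5ⁿ ≥ 49, i.e. 5ⁿ ≥ 46991/41.
5⁴ = 625 falls short of 46991/41 but 5⁵ = 3125 reaches it, so n = 5.

5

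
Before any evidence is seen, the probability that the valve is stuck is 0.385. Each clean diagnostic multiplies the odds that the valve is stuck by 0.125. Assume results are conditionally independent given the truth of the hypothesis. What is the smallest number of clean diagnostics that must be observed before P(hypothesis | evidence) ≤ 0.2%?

Prior odds: 0.385 ÷ 0.615 = 77/123.
Likelihood ratio per clean diagnostic = 0.125.
Target odds: 0.002 ÷ 0.998 = 1/499.
Require 0.125ⁿ ≤ 1/499 ÷ (77/123) = 123/38423.
0.125² = 0.015625 is still above 123/38423 but 0.125³ = 0.001953125 is at or below it, so n = 3.

3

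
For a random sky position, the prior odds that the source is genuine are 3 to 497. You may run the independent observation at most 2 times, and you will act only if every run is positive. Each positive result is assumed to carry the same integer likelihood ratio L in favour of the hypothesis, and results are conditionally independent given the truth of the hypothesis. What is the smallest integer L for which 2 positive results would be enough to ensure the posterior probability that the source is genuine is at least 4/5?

26

Prior odds = 3/497.
Target odds = 0.8/0.2 = 4.
Need L² ≥ 4 ÷ (3/497) = 1988/3.
25² = 625 < 1988/3 ≤ 676 = 26², so L = 26.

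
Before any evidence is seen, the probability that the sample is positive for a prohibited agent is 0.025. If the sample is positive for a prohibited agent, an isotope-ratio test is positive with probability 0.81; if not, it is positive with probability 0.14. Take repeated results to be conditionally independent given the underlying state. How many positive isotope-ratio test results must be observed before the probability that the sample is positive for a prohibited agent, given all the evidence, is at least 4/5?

Prior odds: 0.025 ÷ 0.975 = 1/39.
Likelihood ratio of a positive = 0.81/0.14 = 81/14.
Target posterior odds = 0.8/0.2 = 4.
Require (81/14)ⁿ ≥ 4 ÷ (1/39) = 156.
(81/14)² = 6561/196 falls short of 156 but (81/14)³ = 531441/2744 reaches it, so n = 3.

3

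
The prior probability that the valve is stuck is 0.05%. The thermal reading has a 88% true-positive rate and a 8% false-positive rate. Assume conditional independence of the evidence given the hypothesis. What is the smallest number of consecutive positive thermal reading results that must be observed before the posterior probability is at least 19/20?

5

Prior odds: 0.0005 ÷ 0.9995 = 1/1999.
Likelihood ratio of a positive result = 0.88/0.08 = 11.
Target posterior odds = 0.95/0.05 = 19.
Require 11ⁿ ≥ 19 ÷ (1/1999) = 37981.
11⁴ = 14641 falls short of 37981 but 11⁵ = 161051 reaches it, so n = 5.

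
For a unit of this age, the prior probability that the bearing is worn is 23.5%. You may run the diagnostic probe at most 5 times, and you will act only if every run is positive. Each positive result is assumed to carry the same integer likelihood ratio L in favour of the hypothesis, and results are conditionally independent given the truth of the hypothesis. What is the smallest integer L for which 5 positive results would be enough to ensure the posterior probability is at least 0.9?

Prior odds = 0.235/0.765 = 47/153.
Target odds = 0.9/0.1 = 9.
Need L⁵ ≥ 9 ÷ (47/153) = 1377/47.
1⁵ = 1 < 1377/47 ≤ 32 = 2⁵, so L = 2.

2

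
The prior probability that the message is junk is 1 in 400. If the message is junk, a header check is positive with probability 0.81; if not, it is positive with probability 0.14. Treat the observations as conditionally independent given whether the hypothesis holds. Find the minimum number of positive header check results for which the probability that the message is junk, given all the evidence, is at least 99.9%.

8

Prior odds = 0.0025/0.9975 = 1/399.
Likelihood ratio of a positive = 0.81/0.14 = 81/14.
Target odds: 0.999 ÷ 0.001 = 999.
Need (1/399) × (81/14)ⁿ ≥ 999, i.e. (81/14)ⁿ ≥ 398601.
(81/14)⁷ ≈217020 falls short of 398601 but (81/14)⁸ ≈1.25561e+06 reaches it, so n = 8.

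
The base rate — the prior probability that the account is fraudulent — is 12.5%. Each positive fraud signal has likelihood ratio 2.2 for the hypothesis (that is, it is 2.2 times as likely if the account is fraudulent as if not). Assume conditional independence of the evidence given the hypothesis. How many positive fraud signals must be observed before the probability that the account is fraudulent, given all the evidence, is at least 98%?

Prior odds = 0.125/0.875 = 1/7.
Likelihood ratio per positive fraud signal = 2.2.
Target odds: 0.98 ÷ 0.02 = 49.
Require 2.2ⁿ ≥ 49 ÷ (1/7) = 343.
2.2⁷ = 19487171/78125 falls short of 343 but 2.2⁸ = 214358881/390625 reaches it, so n = 8.

8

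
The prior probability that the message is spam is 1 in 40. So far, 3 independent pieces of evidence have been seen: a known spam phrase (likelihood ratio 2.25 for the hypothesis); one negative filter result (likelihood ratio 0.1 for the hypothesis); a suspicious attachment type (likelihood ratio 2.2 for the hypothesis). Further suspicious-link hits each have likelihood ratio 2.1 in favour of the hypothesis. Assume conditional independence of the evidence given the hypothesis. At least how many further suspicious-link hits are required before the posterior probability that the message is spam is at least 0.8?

8

Prior odds = 0.025/0.975 = 1/39.
Combined Bayes factor of the evidence already in hand = 2.25 × 0.1 × 2.2 = 0.495.
Odds after that evidence = (1/39) × 0.495 = 33/2600.
Target odds = 0.8/0.2 = 4.
Need 2.1ⁿ ≥ 4 ÷ (33/2600) = 10400/33.
2.1⁷ ≈180.109 falls short of 10400/33 but 2.1⁸ ≈378.229 reaches it, so n = 8.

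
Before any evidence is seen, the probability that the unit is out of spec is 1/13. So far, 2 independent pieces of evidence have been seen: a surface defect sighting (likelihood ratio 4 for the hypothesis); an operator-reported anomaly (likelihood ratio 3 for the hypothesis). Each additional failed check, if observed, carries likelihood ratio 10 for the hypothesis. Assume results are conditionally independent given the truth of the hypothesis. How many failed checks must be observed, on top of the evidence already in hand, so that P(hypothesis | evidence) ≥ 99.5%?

3

Prior odds = (1/13)/(12/13) = 1/12.
Combined Bayes factor of the evidence already in hand = 4 × 3 = 12.
Odds after that evidence = (1/12) × 12 = 1.
Target odds = 0.995/0.005 = 199.
Need 10ⁿ ≥ 199 ÷ 1 = 199.
10² = 100 falls short of 199 but 10³ = 1000 reaches it, so n = 3.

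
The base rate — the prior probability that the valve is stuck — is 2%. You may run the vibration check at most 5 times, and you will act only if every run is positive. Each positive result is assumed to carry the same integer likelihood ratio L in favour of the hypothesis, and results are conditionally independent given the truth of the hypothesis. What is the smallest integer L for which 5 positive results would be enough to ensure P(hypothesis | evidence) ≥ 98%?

5

Prior odds = 0.02/0.98 = 1/49.
Target odds = 0.98/0.02 = 49.
Need L⁵ ≥ 49 ÷ (1/49) = 2401.
4⁵ = 1024 < 2401 ≤ 3125 = 5⁵, so L = 5.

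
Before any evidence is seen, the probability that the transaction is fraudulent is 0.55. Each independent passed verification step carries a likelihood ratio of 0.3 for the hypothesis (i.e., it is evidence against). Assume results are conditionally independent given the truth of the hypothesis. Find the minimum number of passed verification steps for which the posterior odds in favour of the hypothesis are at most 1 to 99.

Prior odds = 0.55/0.45 = 11/9.
Likelihood ratio per passed verification step = 0.3.
Target odds = 1/99.
Require 0.3ⁿ ≤ 1/99 ÷ (11/9) = 1/121.
0.3³ = 0.027 is still above 1/121 but 0.3⁴ = 0.0081 is at or below it, so n = 4.

4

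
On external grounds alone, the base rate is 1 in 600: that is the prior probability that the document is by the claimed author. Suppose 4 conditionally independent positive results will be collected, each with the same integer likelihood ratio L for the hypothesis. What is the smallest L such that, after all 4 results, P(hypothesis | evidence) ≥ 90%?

9

Prior odds = (1/600)/(599/600) = 1/599.
Target odds = 0.9/0.1 = 9.
Need L⁴ ≥ 9 ÷ (1/599) = 5391.
8⁴ = 4096 < 5391 ≤ 6561 = 9⁴, so L = 9.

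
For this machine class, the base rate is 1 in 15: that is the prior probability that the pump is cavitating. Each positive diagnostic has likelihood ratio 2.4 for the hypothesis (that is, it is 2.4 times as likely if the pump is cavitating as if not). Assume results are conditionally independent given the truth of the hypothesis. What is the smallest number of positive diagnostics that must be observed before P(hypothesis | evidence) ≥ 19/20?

Prior odds: (1/15) ÷ (14/15) = 1/14.
Likelihood ratio per positive diagnostic = 2.4.
Target odds: 0.95 ÷ 0.05 = 19.
Require 2.4ⁿ ≥ 19 ÷ (1/14) = 266.
2.4⁶ = 2985984/15625 falls short of 266 but 2.4⁷ = 35831808/78125 reaches it, so n = 7.

7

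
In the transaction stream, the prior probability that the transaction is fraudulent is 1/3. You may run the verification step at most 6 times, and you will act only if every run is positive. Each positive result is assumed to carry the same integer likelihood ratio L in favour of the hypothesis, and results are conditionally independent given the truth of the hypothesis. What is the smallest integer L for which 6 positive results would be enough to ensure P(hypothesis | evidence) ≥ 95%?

Prior odds = (1/3)/(2/3) = 0.5.
Target odds = 0.95/0.05 = 19.
Need L⁶ ≥ 19 ÷ 0.5 = 38.
1⁶ = 1 < 38 ≤ 64 = 2⁶, so L = 2.

2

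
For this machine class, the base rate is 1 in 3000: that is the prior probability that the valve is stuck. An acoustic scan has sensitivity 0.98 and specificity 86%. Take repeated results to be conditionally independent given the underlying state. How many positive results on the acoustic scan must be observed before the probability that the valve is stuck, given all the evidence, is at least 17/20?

6

Prior odds: (1/3000) ÷ (2999/3000) = 1/2999.
False-positive rate = 1 − 0.86 = 0.14; likelihood ratio of a positive = 0.98/0.14 = 7.
Target posterior odds = 0.85/0.15 = 17/3.
Need (1/2999) × 7ⁿ ≥ 17/3, i.e. 7ⁿ ≥ 50983/3.
7⁵ = 16807 falls short of 50983/3 but 7⁶ = 117649 reaches it, so n = 6.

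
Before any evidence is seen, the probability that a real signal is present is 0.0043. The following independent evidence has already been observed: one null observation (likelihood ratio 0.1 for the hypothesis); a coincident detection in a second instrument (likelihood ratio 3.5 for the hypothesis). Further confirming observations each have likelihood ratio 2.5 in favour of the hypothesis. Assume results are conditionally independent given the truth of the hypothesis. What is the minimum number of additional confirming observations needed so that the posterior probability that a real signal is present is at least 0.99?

13

Prior odds = 0.0043/0.9957 = 43/9957.
Combined Bayes factor of the evidence already in hand = 0.1 × 3.5 = 0.35.
Odds after that evidence = (43/9957) × 0.35 = 301/199140.
Target odds = 0.99/0.01 = 99.
Need 2.5ⁿ ≥ 99 ÷ (301/199140) = 19714860/301.
2.5¹² = 244140625/4096 falls short of 19714860/301 but 2.5¹³ ≈149012 reaches it, so n = 13.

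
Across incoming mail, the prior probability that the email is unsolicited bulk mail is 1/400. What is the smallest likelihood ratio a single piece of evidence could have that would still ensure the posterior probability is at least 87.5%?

Prior odds = 0.0025/0.9975 = 1/399.
Target odds = 0.875/0.125 = 7.
Required Bayes factor = 7 ÷ (1/399) = 2793.

2793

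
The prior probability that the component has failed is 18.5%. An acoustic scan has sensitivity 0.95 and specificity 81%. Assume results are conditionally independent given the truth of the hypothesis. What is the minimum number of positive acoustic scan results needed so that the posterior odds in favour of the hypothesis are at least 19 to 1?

3

Prior odds = 0.185/0.815 = 37/163.
False-positive rate = 1 − 0.81 = 0.19; likelihood ratio of a positive = 0.95/0.19 = 5.
Target odds = 19.
Require 5ⁿ ≥ 19 ÷ (37/163) = 3097/37.
5² = 25 falls short of 3097/37 but 5³ = 125 reaches it, so n = 3.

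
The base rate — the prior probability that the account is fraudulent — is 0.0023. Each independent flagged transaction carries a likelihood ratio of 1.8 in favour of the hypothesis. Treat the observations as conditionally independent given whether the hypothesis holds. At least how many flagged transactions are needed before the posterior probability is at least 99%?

Prior odds: 0.0023 ÷ 0.9977 = 23/9977.
Likelihood ratio per flagged transaction = 1.8.
Target posterior odds = 0.99/0.01 = 99.
Need (23/9977) × 1.8ⁿ ≥ 99, i.e. 1.8ⁿ ≥ 987723/23.
1.8¹⁸ ≈39346.4 falls short of 987723/23 but 1.8¹⁹ ≈70823.5 reaches it, so n = 19.

19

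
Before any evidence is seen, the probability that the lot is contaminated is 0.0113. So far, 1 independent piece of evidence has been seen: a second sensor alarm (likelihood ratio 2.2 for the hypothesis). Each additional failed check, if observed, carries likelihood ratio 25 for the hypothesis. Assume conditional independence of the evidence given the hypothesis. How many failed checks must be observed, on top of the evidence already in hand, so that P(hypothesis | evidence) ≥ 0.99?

3

Prior odds = 0.0113/0.9887 = 113/9887.
Bayes factor of the evidence already in hand = 2.2.
Odds after that evidence = (113/9887) × 2.2 = 1243/49435.
Target odds = 0.99/0.01 = 99.
Need 25ⁿ ≥ 99 ÷ (1243/49435) = 444915/113.
25² = 625 falls short of 444915/113 but 25³ = 15625 reaches it, so n = 3.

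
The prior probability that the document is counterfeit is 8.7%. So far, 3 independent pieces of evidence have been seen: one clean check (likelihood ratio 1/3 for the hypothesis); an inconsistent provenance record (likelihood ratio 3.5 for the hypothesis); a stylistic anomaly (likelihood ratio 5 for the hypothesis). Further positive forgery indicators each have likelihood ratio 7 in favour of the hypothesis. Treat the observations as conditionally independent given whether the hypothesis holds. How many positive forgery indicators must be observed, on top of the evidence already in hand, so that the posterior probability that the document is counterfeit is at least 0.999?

Prior odds = 0.087/0.913 = 87/913.
Combined Bayes factor of the evidence already in hand = (1/3) × 3.5 × 5 = 35/6.
Odds after that evidence = (87/913) × 35/6 = 1015/1826.
Target odds = 0.999/0.001 = 999.
Need 7ⁿ ≥ 999 ÷ (1015/1826) = 1824174/1015.
7³ = 343 falls short of 1824174/1015 but 7⁴ = 2401 reaches it, so n = 4.

4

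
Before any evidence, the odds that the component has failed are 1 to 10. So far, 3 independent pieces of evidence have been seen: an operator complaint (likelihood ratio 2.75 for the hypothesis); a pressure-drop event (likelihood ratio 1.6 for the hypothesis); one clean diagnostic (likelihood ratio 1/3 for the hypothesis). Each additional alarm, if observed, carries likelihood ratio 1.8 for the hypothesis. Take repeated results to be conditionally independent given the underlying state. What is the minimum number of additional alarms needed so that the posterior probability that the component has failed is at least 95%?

Prior odds = 0.1.
Combined Bayes factor of the evidence already in hand = 2.75 × 1.6 × (1/3) = 22/15.
Odds after that evidence = 0.1 × 22/15 = 11/75.
Target odds = 0.95/0.05 = 19.
Need 1.8ⁿ ≥ 19 ÷ (11/75) = 1425/11.
1.8⁸ = 43046721/390625 falls short of 1425/11 but 1.8⁹ = 387420489/1953125 reaches it, so n = 9.

9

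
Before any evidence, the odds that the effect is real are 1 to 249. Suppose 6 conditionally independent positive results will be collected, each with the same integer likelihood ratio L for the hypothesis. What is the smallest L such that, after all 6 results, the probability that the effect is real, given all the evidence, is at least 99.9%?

Prior odds = 1/249.
Target odds = 0.999/0.001 = 999.
Need L⁶ ≥ 999 ÷ (1/249) = 248751.
7⁶ = 117649 < 248751 ≤ 262144 = 8⁶, so L = 8.

8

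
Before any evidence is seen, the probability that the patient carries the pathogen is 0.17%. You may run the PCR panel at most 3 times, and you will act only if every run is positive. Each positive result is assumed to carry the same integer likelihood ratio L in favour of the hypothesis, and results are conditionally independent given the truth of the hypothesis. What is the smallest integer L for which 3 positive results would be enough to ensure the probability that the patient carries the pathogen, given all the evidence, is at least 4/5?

Prior odds = 0.0017/0.9983 = 17/9983.
Target odds = 0.8/0.2 = 4.
Need L³ ≥ 4 ÷ (17/9983) = 39932/17.
13³ = 2197 < 39932/17 ≤ 2744 = 14³, so L = 14.

14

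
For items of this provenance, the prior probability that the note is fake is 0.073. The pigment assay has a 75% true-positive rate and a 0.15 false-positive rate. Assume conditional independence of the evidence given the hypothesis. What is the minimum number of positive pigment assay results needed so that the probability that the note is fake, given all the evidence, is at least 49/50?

Prior odds: 0.073 ÷ 0.927 = 73/927.
Likelihood ratio of a positive result = 0.75/0.15 = 5.
Target odds: 0.98 ÷ 0.02 = 49.
Need (73/927) × 5ⁿ ≥ 49, i.e. 5ⁿ ≥ 45423/73.
5³ = 125 falls short of 45423/73 but 5⁴ = 625 reaches it, so n = 4.

4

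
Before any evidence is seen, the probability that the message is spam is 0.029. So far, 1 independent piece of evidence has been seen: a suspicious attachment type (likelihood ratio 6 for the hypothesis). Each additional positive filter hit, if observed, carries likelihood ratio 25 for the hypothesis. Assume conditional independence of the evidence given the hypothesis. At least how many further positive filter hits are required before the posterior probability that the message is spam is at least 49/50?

Prior odds = 0.029/0.971 = 29/971.
Bayes factor of the evidence already in hand = 6.
Odds after that evidence = (29/971) × 6 = 174/971.
Target odds = 0.98/0.02 = 49.
Need 25ⁿ ≥ 49 ÷ (174/971) = 47579/174.
25¹ = 25 falls short of 47579/174 but 25² = 625 reaches it, so n = 2.

2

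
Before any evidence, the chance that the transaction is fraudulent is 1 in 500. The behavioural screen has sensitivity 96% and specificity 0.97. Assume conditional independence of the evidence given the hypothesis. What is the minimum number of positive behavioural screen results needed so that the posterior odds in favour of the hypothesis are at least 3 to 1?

Prior odds: 0.002 ÷ 0.998 = 1/499.
False-positive rate = 1 − 0.97 = 0.03; likelihood ratio of a positive = 0.96/0.03 = 32.
Target odds = 3.
Need (1/499) × 32ⁿ ≥ 3, i.e. 32ⁿ ≥ 1497.
32² = 1024 falls short of 1497 but 32³ = 32768 reaches it, so n = 3.

3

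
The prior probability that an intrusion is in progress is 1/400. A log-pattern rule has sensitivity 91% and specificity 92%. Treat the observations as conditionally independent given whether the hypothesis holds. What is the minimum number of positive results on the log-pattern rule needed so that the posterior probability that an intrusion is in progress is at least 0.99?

Prior odds = 0.0025/0.9975 = 1/399.
False-positive rate = 1 − 0.92 = 0.08; likelihood ratio of a positive = 0.91/0.08 = 11.375.
Target posterior odds = 0.99/0.01 = 99.
Require 11.375ⁿ ≥ 99 ÷ (1/399) = 39501.
11.375⁴ = 68574961/4096 falls short of 39501 but 11.375⁵ ≈190439 reaches it, so n = 5.

5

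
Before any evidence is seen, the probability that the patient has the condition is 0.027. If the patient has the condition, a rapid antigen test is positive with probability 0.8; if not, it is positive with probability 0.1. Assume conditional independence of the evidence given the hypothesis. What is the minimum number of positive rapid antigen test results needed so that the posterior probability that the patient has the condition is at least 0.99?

4

Prior odds: 0.027 ÷ 0.973 = 27/973.
Likelihood ratio of a positive = 0.8/0.1 = 8.
Target odds: 0.99 ÷ 0.01 = 99.
Require 8ⁿ ≥ 99 ÷ (27/973) = 10703/3.
8³ = 512 falls short of 10703/3 but 8⁴ = 4096 reaches it, so n = 4.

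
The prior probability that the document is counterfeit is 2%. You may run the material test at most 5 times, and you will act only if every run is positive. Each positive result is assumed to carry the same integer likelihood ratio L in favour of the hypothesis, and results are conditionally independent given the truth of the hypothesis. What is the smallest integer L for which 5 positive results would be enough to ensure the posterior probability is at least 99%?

Prior odds = 0.02/0.98 = 1/49.
Target odds = 0.99/0.01 = 99.
Need L⁵ ≥ 99 ÷ (1/49) = 4851.
5⁵ = 3125 < 4851 ≤ 7776 = 6⁵, so L = 6.

6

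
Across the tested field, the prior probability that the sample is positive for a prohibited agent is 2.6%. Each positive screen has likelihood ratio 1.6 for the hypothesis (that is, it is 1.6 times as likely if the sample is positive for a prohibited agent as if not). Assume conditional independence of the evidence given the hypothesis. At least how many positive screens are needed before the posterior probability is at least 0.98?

16

Prior odds = 0.026/0.974 = 13/487.
Likelihood ratio per positive screen = 1.6.
Target posterior odds = 0.98/0.02 = 49.
Need (13/487) × 1.6ⁿ ≥ 49, i.e. 1.6ⁿ ≥ 23863/13.
1.6¹⁵ ≈1152.92 falls short of 23863/13 but 1.6¹⁶ ≈1844.67 reaches it, so n = 16.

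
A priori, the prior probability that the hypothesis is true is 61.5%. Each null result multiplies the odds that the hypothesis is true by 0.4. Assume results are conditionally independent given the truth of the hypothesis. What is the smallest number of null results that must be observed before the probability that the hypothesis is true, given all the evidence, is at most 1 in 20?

4

Prior odds: 0.615 ÷ 0.385 = 123/77.
Likelihood ratio per null result = 0.4.
Target posterior odds = 0.05/0.95 = 1/19.
Need (123/77) × 0.4ⁿ ≤ 1/19, i.e. 0.4ⁿ ≤ 77/2337.
0.4³ = 0.064 is still above 77/2337 but 0.4⁴ = 0.0256 is at or below it, so n = 4.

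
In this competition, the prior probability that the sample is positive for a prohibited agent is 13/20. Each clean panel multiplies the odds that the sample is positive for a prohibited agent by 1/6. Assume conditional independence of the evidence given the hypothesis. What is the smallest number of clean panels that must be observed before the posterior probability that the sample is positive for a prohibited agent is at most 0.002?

4

Prior odds: 0.65 ÷ 0.35 = 13/7.
Likelihood ratio per clean panel = 1/6.
Target odds: 0.002 ÷ 0.998 = 1/499.
Require (1/6)ⁿ ≤ 1/499 ÷ (13/7) = 7/6487.
(1/6)³ = 1/216 is still above 7/6487 but (1/6)⁴ = 1/1296 is at or below it, so n = 4.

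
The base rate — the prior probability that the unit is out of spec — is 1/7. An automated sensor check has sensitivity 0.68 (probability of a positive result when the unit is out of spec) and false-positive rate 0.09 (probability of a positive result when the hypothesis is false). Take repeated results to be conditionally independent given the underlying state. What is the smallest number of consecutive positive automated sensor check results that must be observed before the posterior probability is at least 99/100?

4

Prior odds: (1/7) ÷ (6/7) = 1/6.
Likelihood ratio of a positive result = 0.68/0.09 = 68/9.
Target odds: 0.99 ÷ 0.01 = 99.
Require (68/9)ⁿ ≥ 99 ÷ (1/6) = 594.
(68/9)³ = 314432/729 falls short of 594 but (68/9)⁴ = 21381376/6561 reaches it, so n = 4.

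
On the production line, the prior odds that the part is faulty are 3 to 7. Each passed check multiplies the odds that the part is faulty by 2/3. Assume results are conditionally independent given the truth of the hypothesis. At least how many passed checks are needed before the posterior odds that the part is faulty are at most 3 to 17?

3

Prior odds = 3/7.
Likelihood ratio per passed check = 2/3.
Target odds = 3/17.
Require (2/3)ⁿ ≤ 3/17 ÷ (3/7) = 7/17.
(2/3)² = 4/9 is still above 7/17 but (2/3)³ = 8/27 is at or below it, so n = 3.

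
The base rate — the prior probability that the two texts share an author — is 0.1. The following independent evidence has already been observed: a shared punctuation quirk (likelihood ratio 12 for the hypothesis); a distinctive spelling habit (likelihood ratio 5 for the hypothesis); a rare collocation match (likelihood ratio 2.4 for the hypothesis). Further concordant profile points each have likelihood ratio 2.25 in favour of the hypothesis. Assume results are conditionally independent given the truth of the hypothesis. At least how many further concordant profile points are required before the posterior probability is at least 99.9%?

Prior odds = 0.1/0.9 = 1/9.
Combined Bayes factor of the evidence already in hand = 12 × 5 × 2.4 = 144.
Odds after that evidence = (1/9) × 144 = 16.
Target odds = 0.999/0.001 = 999.
Need 2.25ⁿ ≥ 999 ÷ 16 = 62.4375.
2.25⁵ = 59049/1024 falls short of 62.4375 but 2.25⁶ = 531441/4096 reaches it, so n = 6.

6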